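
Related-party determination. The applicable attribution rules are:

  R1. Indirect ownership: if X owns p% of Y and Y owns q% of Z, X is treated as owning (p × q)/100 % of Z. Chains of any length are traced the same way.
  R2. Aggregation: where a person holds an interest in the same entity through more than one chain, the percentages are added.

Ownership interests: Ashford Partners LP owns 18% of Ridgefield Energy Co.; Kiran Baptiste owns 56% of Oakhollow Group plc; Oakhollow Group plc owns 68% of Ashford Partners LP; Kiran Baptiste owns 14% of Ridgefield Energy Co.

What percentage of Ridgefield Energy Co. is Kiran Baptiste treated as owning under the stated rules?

20.8544%

Chain via Oakhollow Group plc → Ashford Partners LP (R1): 56% × 68% × 18% = 6.8544% of Ridgefield Energy Co.
Direct interest in Ridgefield Energy Co: 14%.
Aggregating (R2): 6.8544% + 14% = 20.8544%.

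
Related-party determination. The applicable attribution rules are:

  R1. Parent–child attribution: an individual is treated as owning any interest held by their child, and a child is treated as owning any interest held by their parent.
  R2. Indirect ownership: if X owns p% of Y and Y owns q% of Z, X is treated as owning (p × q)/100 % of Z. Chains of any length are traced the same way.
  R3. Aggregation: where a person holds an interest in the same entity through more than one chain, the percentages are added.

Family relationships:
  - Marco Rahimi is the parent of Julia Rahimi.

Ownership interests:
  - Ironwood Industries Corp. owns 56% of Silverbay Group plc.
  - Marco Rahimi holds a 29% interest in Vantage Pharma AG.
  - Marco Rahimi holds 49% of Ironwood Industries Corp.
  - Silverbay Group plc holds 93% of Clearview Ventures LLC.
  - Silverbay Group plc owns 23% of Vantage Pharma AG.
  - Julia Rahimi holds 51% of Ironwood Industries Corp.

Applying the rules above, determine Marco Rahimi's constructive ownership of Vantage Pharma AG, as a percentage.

By parent–child attribution (R1), Marco Rahimi is treated as also owning Julia Rahimi's interest in Ironwood Industries Corp, giving 49% + 51% = 100%.
Chain via Ironwood Industries Corp. → Silverbay Group plc (R2): 100% × 56% × 23% = 12.88% of Vantage Pharma AG.
Direct interest in Vantage Pharma AG: 29%.
Aggregating (R3): 12.88% + 29% = 41.88%.

41.88%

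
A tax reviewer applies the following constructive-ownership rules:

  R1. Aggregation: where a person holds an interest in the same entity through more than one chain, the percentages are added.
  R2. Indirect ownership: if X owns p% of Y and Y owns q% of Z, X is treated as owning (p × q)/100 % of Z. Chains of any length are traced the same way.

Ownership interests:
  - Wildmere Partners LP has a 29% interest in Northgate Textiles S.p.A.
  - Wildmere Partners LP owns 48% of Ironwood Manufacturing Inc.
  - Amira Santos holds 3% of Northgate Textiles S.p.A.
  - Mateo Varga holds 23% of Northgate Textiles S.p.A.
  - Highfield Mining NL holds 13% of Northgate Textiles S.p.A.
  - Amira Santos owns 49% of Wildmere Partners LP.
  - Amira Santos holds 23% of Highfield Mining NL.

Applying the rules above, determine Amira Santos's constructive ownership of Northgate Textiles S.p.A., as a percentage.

Chain via Wildmere Partners LP (R2): 49% × 29% = 14.21% of Northgate Textiles S.p.A.
Chain via Highfield Mining NL (R2): 23% × 13% = 2.99% of Northgate Textiles S.p.A.
Direct interest in Northgate Textiles S.p.A: 3%.
Aggregating (R1): 14.21% + 2.99% + 3% = 20.2%.

20.2%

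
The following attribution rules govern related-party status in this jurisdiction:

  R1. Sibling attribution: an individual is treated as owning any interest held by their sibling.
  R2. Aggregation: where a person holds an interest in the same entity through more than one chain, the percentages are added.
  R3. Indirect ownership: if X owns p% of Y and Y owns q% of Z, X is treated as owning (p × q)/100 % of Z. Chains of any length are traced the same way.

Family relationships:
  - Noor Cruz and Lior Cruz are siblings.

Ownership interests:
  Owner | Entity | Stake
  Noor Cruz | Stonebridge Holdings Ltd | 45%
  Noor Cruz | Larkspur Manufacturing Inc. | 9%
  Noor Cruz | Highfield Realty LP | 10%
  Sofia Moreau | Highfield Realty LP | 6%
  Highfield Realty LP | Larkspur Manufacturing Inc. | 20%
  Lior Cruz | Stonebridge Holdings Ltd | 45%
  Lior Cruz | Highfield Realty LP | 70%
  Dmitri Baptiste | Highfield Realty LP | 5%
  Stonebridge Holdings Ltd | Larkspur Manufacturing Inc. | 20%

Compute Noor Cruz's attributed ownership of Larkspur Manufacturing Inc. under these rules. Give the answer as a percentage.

43%

By sibling attribution (R1), Noor Cruz is treated as also owning Lior Cruz's interest in Stonebridge Holdings Ltd, giving 45% + 45% = 90%.
By sibling attribution (R1), Noor Cruz is treated as also owning Lior Cruz's interest in Highfield Realty LP, giving 10% + 70% = 80%.
Chain via Stonebridge Holdings Ltd (R3): 90% × 20% = 18% of Larkspur Manufacturing Inc.
Chain via Highfield Realty LP (R3): 80% × 20% = 16% of Larkspur Manufacturing Inc.
Direct interest in Larkspur Manufacturing Inc: 9%.
Aggregating (R2): 18% + 16% + 9% = 43%.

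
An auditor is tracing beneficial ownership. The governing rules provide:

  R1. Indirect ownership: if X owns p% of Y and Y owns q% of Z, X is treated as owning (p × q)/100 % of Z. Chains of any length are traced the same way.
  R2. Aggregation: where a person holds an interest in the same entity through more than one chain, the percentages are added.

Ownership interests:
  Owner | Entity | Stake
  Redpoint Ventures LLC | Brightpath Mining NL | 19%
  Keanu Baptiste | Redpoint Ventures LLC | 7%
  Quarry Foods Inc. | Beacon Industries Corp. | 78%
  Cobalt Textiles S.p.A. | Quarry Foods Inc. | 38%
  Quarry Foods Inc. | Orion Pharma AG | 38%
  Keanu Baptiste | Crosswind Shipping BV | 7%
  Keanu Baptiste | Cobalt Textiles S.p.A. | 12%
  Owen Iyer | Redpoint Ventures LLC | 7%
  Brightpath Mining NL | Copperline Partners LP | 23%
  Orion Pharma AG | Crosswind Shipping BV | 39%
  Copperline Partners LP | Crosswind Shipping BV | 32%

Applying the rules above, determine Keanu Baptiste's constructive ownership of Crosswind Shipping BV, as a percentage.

Chain via Cobalt Textiles S.p.A. → Quarry Foods Inc. → Orion Pharma AG (R1): 12% × 38% × 38% × 39% = 0.675792% of Crosswind Shipping BV.
Chain via Redpoint Ventures LLC → Brightpath Mining NL → Copperline Partners LP (R1): 7% × 19% × 23% × 32% = 0.097888% of Crosswind Shipping BV.
Direct interest in Crosswind Shipping BV: 7%.
Aggregating (R2): 0.675792% + 0.097888% + 7% = 7.77368%.

7.77368%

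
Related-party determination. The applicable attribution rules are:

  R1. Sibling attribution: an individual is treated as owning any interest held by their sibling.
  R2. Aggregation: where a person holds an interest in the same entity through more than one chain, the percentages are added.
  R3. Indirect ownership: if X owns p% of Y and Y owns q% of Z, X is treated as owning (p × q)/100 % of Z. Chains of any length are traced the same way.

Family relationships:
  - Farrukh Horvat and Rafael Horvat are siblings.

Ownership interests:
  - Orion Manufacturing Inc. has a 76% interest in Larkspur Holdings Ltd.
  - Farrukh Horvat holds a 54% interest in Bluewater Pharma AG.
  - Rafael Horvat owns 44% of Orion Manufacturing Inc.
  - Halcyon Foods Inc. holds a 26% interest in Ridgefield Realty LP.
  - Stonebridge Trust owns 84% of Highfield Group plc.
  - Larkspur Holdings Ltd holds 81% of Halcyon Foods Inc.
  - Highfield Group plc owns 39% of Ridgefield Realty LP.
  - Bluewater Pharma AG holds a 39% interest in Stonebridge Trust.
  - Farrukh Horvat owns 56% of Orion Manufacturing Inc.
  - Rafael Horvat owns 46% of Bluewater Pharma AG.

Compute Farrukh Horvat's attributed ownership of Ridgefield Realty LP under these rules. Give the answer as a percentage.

28.782%

By sibling attribution (R1), Farrukh Horvat is treated as also owning Rafael Horvat's interest in Bluewater Pharma AG, giving 54% + 46% = 100%.
By sibling attribution (R1), Farrukh Horvat is treated as also owning Rafael Horvat's interest in Orion Manufacturing Inc, giving 56% + 44% = 100%.
Chain via Bluewater Pharma AG → Stonebridge Trust → Highfield Group plc (R3): 100% × 39% × 84% × 39% = 12.7764% of Ridgefield Realty LP.
Chain via Orion Manufacturing Inc. → Larkspur Holdings Ltd → Halcyon Foods Inc. (R3): 100% × 76% × 81% × 26% = 16.0056% of Ridgefield Realty LP.
Aggregating (R2): 12.7764% + 16.0056% = 28.782%.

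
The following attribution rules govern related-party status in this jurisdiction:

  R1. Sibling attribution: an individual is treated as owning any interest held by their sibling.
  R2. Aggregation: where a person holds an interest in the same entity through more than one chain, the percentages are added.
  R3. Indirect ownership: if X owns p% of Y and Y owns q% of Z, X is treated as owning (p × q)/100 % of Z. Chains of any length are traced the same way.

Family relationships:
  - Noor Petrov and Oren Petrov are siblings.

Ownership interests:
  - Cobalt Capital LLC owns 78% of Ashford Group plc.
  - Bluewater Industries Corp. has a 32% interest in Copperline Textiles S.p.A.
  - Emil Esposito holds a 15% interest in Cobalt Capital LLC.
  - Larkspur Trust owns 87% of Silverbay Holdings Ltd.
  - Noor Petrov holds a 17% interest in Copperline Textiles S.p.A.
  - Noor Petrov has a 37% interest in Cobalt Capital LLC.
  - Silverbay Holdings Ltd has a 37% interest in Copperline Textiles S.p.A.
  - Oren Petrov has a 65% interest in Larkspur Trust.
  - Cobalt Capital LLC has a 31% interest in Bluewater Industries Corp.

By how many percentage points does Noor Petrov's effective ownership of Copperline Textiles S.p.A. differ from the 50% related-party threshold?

By sibling attribution (R1), Noor Petrov is treated as owning Oren Petrov's 65% interest in Larkspur Trust.
Chain via Cobalt Capital LLC → Bluewater Industries Corp. (R3): 37% × 31% × 32% = 3.6704% of Copperline Textiles S.p.A.
Direct interest in Copperline Textiles S.p.A: 17%.
Chain via Larkspur Trust → Silverbay Holdings Ltd (R3): 65% × 87% × 37% = 20.9235% of Copperline Textiles S.p.A.
Aggregating (R2): 3.6704% + 17% + 20.9235% = 41.5939%.
41.5939% falls short of the 50% threshold by 8.4061 percentage points.

8.4061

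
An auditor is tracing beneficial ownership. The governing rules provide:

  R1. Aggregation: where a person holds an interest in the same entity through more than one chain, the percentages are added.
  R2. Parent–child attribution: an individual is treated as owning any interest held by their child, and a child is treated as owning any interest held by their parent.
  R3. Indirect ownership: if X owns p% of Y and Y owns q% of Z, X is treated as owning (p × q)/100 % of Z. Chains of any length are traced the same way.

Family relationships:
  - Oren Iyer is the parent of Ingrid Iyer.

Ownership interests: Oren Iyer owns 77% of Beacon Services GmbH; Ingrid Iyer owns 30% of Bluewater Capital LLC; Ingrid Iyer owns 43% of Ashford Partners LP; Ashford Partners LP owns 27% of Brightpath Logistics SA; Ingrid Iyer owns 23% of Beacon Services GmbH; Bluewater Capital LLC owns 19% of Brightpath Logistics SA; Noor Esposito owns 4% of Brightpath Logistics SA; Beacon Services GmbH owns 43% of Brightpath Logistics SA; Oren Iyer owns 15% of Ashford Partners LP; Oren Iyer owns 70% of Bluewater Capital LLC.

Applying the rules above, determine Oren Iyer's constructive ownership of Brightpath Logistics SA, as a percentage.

77.66%

By parent–child attribution (R2), Oren Iyer is treated as also owning Ingrid Iyer's interest in Bluewater Capital LLC, giving 70% + 30% = 100%.
By parent–child attribution (R2), Oren Iyer is treated as also owning Ingrid Iyer's interest in Ashford Partners LP, giving 15% + 43% = 58%.
By parent–child attribution (R2), Oren Iyer is treated as also owning Ingrid Iyer's interest in Beacon Services GmbH, giving 77% + 23% = 100%.
Chain via Bluewater Capital LLC (R3): 100% × 19% = 19% of Brightpath Logistics SA.
Chain via Ashford Partners LP (R3): 58% × 27% = 15.66% of Brightpath Logistics SA.
Chain via Beacon Services GmbH (R3): 100% × 43% = 43% of Brightpath Logistics SA.
Aggregating (R1): 19% + 15.66% + 43% = 77.66%.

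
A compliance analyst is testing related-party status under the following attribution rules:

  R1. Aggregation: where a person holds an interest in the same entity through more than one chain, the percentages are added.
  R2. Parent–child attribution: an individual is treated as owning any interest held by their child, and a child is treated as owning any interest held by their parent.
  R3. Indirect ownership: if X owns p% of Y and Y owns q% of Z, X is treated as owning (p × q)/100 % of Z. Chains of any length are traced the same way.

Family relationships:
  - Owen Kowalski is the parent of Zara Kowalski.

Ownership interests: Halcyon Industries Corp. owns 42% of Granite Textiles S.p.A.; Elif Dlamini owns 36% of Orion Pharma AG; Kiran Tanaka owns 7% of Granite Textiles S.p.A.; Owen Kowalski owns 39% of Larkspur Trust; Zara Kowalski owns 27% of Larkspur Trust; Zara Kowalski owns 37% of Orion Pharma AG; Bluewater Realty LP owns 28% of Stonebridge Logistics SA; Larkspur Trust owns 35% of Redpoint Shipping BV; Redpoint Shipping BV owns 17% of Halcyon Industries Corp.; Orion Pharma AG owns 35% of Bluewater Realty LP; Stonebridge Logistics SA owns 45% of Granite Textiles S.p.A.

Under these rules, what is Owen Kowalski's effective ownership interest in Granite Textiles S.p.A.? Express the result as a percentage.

By parent–child attribution (R2), Owen Kowalski is treated as also owning Zara Kowalski's interest in Larkspur Trust, giving 39% + 27% = 66%.
By parent–child attribution (R2), Owen Kowalski is treated as owning Zara Kowalski's 37% interest in Orion Pharma AG.
Chain via Larkspur Trust → Redpoint Shipping BV → Halcyon Industries Corp. (R3): 66% × 35% × 17% × 42% = 1.64934% of Granite Textiles S.p.A.
Chain via Orion Pharma AG → Bluewater Realty LP → Stonebridge Logistics SA (R3): 37% × 35% × 28% × 45% = 1.6317% of Granite Textiles S.p.A.
Aggregating (R1): 1.64934% + 1.6317% = 3.28104%.

3.28104%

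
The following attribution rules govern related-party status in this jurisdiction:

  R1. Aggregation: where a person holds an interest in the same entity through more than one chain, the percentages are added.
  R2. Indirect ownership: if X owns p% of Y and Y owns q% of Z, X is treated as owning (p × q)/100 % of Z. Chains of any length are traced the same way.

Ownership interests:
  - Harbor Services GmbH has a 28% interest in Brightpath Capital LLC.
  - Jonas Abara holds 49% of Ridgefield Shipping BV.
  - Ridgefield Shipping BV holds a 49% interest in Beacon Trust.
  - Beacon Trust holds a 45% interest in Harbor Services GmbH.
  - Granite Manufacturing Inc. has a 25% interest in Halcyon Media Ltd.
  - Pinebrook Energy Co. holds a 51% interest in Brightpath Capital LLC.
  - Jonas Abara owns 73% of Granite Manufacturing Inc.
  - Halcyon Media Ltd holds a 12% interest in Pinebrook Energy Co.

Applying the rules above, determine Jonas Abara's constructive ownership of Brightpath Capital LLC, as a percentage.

4.14216%

Chain via Granite Manufacturing Inc. → Halcyon Media Ltd → Pinebrook Energy Co. (R2): 73% × 25% × 12% × 51% = 1.1169% of Brightpath Capital LLC.
Chain via Ridgefield Shipping BV → Beacon Trust → Harbor Services GmbH (R2): 49% × 49% × 45% × 28% = 3.02526% of Brightpath Capital LLC.
Aggregating (R1): 1.1169% + 3.02526% = 4.14216%.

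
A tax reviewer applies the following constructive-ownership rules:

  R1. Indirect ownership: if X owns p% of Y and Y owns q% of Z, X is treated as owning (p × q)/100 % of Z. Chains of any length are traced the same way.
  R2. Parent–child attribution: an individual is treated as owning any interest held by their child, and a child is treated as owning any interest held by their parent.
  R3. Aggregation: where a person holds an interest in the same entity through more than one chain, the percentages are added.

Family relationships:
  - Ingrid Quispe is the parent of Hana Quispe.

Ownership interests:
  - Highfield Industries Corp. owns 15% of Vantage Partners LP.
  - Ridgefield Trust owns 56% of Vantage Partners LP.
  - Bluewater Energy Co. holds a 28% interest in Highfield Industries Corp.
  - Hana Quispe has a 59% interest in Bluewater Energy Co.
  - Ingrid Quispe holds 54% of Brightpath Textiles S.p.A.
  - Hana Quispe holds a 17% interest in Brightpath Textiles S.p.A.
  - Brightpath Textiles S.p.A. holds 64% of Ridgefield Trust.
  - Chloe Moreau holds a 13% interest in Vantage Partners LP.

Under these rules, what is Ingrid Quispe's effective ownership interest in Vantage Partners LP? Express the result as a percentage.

27.9244%

By parent–child attribution (R2), Ingrid Quispe is treated as also owning Hana Quispe's interest in Brightpath Textiles S.p.A, giving 54% + 17% = 71%.
By parent–child attribution (R2), Ingrid Quispe is treated as owning Hana Quispe's 59% interest in Bluewater Energy Co.
Chain via Brightpath Textiles S.p.A. → Ridgefield Trust (R1): 71% × 64% × 56% = 25.4464% of Vantage Partners LP.
Chain via Bluewater Energy Co. → Highfield Industries Corp. (R1): 59% × 28% × 15% = 2.478% of Vantage Partners LP.
Aggregating (R3): 25.4464% + 2.478% = 27.9244%.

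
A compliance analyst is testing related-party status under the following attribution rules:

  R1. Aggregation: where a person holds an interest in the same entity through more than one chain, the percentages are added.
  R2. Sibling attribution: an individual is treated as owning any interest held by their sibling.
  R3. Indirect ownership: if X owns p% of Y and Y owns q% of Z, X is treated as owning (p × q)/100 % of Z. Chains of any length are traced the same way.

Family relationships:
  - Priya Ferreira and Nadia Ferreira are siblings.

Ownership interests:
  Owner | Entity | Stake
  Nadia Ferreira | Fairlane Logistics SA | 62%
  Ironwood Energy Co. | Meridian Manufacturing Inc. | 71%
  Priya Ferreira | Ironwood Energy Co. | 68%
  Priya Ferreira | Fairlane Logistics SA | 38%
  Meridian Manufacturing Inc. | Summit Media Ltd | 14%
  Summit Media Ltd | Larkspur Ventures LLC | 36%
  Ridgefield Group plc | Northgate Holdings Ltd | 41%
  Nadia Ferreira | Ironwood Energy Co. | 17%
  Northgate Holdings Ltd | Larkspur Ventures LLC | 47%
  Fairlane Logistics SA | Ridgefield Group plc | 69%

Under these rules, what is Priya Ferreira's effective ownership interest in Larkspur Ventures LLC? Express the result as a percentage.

By sibling attribution (R2), Priya Ferreira is treated as also owning Nadia Ferreira's interest in Fairlane Logistics SA, giving 38% + 62% = 100%.
By sibling attribution (R2), Priya Ferreira is treated as also owning Nadia Ferreira's interest in Ironwood Energy Co, giving 68% + 17% = 85%.
Chain via Fairlane Logistics SA → Ridgefield Group plc → Northgate Holdings Ltd (R3): 100% × 69% × 41% × 47% = 13.2963% of Larkspur Ventures LLC.
Chain via Ironwood Energy Co. → Meridian Manufacturing Inc. → Summit Media Ltd (R3): 85% × 71% × 14% × 36% = 3.04164% of Larkspur Ventures LLC.
Aggregating (R1): 13.2963% + 3.04164% = 16.33794%.

16.33794%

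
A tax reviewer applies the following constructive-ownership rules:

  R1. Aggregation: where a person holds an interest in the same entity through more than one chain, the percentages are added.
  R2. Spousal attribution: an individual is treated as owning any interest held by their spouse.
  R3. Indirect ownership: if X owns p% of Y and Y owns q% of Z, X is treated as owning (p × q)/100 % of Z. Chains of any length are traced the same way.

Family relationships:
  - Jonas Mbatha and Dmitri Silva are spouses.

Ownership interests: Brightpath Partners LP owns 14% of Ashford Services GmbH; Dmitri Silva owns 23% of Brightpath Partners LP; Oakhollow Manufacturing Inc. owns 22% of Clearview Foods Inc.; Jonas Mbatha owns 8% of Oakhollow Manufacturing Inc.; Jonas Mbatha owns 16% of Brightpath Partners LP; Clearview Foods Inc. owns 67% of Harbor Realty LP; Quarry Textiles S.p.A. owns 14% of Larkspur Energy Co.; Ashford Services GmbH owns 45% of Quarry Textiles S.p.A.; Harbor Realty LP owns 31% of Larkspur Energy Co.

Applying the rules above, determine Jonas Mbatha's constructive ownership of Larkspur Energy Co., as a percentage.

0.709532%

By spousal attribution (R2), Jonas Mbatha is treated as also owning Dmitri Silva's interest in Brightpath Partners LP, giving 16% + 23% = 39%.
Chain via Oakhollow Manufacturing Inc. → Clearview Foods Inc. → Harbor Realty LP (R3): 8% × 22% × 67% × 31% = 0.365552% of Larkspur Energy Co.
Chain via Brightpath Partners LP → Ashford Services GmbH → Quarry Textiles S.p.A. (R3): 39% × 14% × 45% × 14% = 0.34398% of Larkspur Energy Co.
Aggregating (R1): 0.365552% + 0.34398% = 0.709532%.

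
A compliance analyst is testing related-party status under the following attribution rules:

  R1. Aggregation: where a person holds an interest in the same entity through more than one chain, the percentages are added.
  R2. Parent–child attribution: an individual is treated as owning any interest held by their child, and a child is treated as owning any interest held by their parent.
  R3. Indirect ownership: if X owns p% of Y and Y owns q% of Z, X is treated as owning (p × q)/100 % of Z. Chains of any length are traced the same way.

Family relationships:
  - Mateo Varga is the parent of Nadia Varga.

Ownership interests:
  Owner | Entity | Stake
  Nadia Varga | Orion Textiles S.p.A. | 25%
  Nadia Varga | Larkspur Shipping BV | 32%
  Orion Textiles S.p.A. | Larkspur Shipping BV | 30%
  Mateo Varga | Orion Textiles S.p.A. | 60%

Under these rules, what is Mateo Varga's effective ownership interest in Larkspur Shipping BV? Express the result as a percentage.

By parent–child attribution (R2), Mateo Varga is treated as also owning Nadia Varga's interest in Orion Textiles S.p.A, giving 60% + 25% = 85%.
By parent–child attribution (R2), Mateo Varga is treated as owning Nadia Varga's 32% interest in Larkspur Shipping BV.
Chain via Orion Textiles S.p.A. (R3): 85% × 30% = 25.5% of Larkspur Shipping BV.
Direct interest in Larkspur Shipping BV: 32%.
Aggregating (R1): 25.5% + 32% = 57.5%.

57.5%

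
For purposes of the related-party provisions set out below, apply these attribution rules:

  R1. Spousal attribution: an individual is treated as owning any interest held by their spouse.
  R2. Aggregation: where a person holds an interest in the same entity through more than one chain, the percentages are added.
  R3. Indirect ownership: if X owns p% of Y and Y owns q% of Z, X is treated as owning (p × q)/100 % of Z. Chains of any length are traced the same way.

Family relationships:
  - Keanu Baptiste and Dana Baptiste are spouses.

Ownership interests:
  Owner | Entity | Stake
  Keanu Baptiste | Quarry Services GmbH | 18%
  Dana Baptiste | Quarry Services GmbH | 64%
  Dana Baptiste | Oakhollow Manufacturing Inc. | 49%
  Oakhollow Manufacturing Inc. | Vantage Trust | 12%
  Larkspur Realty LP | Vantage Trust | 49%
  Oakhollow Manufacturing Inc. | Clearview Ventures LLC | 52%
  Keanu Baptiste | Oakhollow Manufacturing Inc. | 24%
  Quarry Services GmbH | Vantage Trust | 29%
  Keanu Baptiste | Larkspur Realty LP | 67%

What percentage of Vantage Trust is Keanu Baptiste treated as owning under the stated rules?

65.37%

By spousal attribution (R1), Keanu Baptiste is treated as also owning Dana Baptiste's interest in Oakhollow Manufacturing Inc, giving 24% + 49% = 73%.
By spousal attribution (R1), Keanu Baptiste is treated as also owning Dana Baptiste's interest in Quarry Services GmbH, giving 18% + 64% = 82%.
Chain via Oakhollow Manufacturing Inc. (R3): 73% × 12% = 8.76% of Vantage Trust.
Chain via Larkspur Realty LP (R3): 67% × 49% = 32.83% of Vantage Trust.
Chain via Quarry Services GmbH (R3): 82% × 29% = 23.78% of Vantage Trust.
Aggregating (R2): 8.76% + 32.83% + 23.78% = 65.37%.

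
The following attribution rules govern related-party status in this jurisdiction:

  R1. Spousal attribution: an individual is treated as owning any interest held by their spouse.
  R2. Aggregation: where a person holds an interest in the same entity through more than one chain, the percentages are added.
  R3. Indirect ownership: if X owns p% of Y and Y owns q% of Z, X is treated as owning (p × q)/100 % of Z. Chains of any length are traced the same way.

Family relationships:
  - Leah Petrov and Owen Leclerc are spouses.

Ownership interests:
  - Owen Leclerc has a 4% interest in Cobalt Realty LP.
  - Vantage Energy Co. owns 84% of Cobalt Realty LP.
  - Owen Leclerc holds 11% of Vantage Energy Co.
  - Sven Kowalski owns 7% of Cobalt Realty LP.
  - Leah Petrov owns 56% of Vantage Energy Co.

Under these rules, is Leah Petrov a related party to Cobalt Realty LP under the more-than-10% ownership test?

By spousal attribution (R1), Leah Petrov is treated as also owning Owen Leclerc's interest in Vantage Energy Co, giving 56% + 11% = 67%.
By spousal attribution (R1), Leah Petrov is treated as owning Owen Leclerc's 4% interest in Cobalt Realty LP.
Chain via Vantage Energy Co. (R3): 67% × 84% = 56.28% of Cobalt Realty LP.
Direct interest in Cobalt Realty LP: 4%.
Aggregating (R2): 56.28% + 4% = 60.28%.
60.28% exceeds the 10% threshold, so Leah is a related party to Cobalt Realty LP.

Yes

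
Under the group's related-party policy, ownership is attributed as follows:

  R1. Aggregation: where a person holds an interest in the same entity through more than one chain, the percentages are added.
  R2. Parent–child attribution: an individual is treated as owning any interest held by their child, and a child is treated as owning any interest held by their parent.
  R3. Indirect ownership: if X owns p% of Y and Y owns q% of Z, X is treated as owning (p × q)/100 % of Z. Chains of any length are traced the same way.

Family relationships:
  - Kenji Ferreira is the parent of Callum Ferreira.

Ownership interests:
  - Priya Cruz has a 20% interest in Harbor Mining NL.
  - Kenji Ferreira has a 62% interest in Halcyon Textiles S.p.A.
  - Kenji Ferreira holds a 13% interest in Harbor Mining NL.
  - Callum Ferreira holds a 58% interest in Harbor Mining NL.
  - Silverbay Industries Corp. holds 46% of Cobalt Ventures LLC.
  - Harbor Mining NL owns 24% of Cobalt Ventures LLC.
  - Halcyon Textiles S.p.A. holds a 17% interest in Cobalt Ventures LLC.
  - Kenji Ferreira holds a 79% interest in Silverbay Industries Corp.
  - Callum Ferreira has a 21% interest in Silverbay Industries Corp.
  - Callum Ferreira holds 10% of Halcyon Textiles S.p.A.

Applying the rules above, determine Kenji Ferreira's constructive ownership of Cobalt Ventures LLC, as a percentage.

By parent–child attribution (R2), Kenji Ferreira is treated as also owning Callum Ferreira's interest in Harbor Mining NL, giving 13% + 58% = 71%.
By parent–child attribution (R2), Kenji Ferreira is treated as also owning Callum Ferreira's interest in Halcyon Textiles S.p.A, giving 62% + 10% = 72%.
By parent–child attribution (R2), Kenji Ferreira is treated as also owning Callum Ferreira's interest in Silverbay Industries Corp, giving 79% + 21% = 100%.
Chain via Harbor Mining NL (R3): 71% × 24% = 17.04% of Cobalt Ventures LLC.
Chain via Halcyon Textiles S.p.A. (R3): 72% × 17% = 12.24% of Cobalt Ventures LLC.
Chain via Silverbay Industries Corp. (R3): 100% × 46% = 46% of Cobalt Ventures LLC.
Aggregating (R1): 17.04% + 12.24% + 46% = 75.28%.

75.28%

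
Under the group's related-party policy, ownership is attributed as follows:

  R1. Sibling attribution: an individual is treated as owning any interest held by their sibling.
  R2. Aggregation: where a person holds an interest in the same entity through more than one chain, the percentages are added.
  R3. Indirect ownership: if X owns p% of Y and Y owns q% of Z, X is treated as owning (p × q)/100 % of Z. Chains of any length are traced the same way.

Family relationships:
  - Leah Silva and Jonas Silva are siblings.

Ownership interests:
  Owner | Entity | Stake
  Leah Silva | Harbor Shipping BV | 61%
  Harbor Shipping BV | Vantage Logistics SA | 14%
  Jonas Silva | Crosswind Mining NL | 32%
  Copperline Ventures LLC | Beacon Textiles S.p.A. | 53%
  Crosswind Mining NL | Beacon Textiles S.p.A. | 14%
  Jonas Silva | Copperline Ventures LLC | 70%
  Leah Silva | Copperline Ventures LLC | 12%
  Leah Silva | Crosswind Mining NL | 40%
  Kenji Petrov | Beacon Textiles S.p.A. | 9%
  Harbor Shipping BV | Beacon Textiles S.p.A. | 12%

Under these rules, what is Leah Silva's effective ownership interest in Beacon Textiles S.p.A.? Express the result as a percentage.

60.86%

By sibling attribution (R1), Leah Silva is treated as also owning Jonas Silva's interest in Copperline Ventures LLC, giving 12% + 70% = 82%.
By sibling attribution (R1), Leah Silva is treated as also owning Jonas Silva's interest in Crosswind Mining NL, giving 40% + 32% = 72%.
Chain via Harbor Shipping BV (R3): 61% × 12% = 7.32% of Beacon Textiles S.p.A.
Chain via Copperline Ventures LLC (R3): 82% × 53% = 43.46% of Beacon Textiles S.p.A.
Chain via Crosswind Mining NL (R3): 72% × 14% = 10.08% of Beacon Textiles S.p.A.
Aggregating (R2): 7.32% + 43.46% + 10.08% = 60.86%.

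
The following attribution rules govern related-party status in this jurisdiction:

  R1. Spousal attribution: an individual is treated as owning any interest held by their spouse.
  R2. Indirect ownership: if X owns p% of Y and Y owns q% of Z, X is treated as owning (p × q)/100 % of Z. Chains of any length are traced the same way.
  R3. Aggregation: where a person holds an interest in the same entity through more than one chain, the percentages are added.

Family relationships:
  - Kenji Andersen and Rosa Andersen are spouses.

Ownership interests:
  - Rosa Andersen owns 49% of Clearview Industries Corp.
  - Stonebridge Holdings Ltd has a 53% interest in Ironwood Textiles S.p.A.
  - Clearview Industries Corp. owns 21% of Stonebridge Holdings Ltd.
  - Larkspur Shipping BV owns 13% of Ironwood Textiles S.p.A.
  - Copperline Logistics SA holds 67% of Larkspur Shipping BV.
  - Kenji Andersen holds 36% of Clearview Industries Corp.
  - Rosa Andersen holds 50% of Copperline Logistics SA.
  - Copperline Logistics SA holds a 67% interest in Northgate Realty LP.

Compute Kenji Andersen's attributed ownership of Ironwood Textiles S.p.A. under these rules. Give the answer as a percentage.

13.8155%

By spousal attribution (R1), Kenji Andersen is treated as also owning Rosa Andersen's interest in Clearview Industries Corp, giving 36% + 49% = 85%.
By spousal attribution (R1), Kenji Andersen is treated as owning Rosa Andersen's 50% interest in Copperline Logistics SA.
Chain via Clearview Industries Corp. → Stonebridge Holdings Ltd (R2): 85% × 21% × 53% = 9.4605% of Ironwood Textiles S.p.A.
Chain via Copperline Logistics SA → Larkspur Shipping BV (R2): 50% × 67% × 13% = 4.355% of Ironwood Textiles S.p.A.
Aggregating (R3): 9.4605% + 4.355% = 13.8155%.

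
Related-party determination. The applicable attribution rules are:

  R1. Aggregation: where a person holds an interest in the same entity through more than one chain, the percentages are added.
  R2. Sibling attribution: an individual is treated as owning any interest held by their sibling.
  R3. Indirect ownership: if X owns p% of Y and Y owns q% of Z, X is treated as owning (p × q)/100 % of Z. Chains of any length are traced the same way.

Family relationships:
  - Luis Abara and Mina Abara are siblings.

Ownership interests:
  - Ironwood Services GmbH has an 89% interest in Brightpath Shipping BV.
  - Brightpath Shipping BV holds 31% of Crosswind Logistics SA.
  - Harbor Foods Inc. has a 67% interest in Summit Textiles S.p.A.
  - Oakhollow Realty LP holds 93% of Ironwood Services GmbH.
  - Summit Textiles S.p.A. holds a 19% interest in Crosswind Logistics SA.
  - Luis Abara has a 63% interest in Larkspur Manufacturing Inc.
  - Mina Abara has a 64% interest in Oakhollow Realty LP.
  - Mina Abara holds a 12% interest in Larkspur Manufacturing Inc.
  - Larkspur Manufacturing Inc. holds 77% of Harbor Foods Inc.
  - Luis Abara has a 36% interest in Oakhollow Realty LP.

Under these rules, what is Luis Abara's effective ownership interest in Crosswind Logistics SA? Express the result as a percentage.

33.010275%

By sibling attribution (R2), Luis Abara is treated as also owning Mina Abara's interest in Larkspur Manufacturing Inc, giving 63% + 12% = 75%.
By sibling attribution (R2), Luis Abara is treated as also owning Mina Abara's interest in Oakhollow Realty LP, giving 36% + 64% = 100%.
Chain via Larkspur Manufacturing Inc. → Harbor Foods Inc. → Summit Textiles S.p.A. (R3): 75% × 77% × 67% × 19% = 7.351575% of Crosswind Logistics SA.
Chain via Oakhollow Realty LP → Ironwood Services GmbH → Brightpath Shipping BV (R3): 100% × 93% × 89% × 31% = 25.6587% of Crosswind Logistics SA.
Aggregating (R1): 7.351575% + 25.6587% = 33.010275%.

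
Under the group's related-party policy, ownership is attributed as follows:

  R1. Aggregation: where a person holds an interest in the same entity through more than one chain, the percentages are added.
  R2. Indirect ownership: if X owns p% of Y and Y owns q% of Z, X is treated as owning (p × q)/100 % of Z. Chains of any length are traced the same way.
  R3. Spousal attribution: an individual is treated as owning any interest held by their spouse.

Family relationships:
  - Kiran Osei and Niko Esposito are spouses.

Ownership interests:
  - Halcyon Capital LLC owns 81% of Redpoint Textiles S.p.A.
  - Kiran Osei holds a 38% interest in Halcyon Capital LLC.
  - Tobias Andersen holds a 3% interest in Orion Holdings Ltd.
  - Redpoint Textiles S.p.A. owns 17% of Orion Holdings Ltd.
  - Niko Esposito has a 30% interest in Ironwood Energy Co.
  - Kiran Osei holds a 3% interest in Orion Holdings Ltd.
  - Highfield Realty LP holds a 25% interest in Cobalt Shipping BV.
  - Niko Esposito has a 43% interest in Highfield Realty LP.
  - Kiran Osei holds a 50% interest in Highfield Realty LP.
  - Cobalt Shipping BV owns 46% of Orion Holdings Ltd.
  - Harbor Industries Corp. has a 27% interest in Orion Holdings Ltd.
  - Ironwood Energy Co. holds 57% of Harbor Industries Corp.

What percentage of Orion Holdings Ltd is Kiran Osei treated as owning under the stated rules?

23.5446%

By spousal attribution (R3), Kiran Osei is treated as also owning Niko Esposito's interest in Highfield Realty LP, giving 50% + 43% = 93%.
By spousal attribution (R3), Kiran Osei is treated as owning Niko Esposito's 30% interest in Ironwood Energy Co.
Chain via Highfield Realty LP → Cobalt Shipping BV (R2): 93% × 25% × 46% = 10.695% of Orion Holdings Ltd.
Chain via Halcyon Capital LLC → Redpoint Textiles S.p.A. (R2): 38% × 81% × 17% = 5.2326% of Orion Holdings Ltd.
Direct interest in Orion Holdings Ltd: 3%.
Chain via Ironwood Energy Co. → Harbor Industries Corp. (R2): 30% × 57% × 27% = 4.617% of Orion Holdings Ltd.
Aggregating (R1): 10.695% + 5.2326% + 3% + 4.617% = 23.5446%.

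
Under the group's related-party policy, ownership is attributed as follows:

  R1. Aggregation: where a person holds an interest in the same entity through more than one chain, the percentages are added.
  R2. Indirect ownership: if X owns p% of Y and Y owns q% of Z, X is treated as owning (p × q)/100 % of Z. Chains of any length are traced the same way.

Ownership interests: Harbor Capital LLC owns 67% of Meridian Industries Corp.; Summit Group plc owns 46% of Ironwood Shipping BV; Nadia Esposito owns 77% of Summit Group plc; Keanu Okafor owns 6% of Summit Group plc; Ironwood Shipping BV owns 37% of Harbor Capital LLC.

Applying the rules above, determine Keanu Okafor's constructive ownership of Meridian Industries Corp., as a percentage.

0.684204%

Chain via Summit Group plc → Ironwood Shipping BV → Harbor Capital LLC (R2): 6% × 46% × 37% × 67% = 0.684204% of Meridian Industries Corp.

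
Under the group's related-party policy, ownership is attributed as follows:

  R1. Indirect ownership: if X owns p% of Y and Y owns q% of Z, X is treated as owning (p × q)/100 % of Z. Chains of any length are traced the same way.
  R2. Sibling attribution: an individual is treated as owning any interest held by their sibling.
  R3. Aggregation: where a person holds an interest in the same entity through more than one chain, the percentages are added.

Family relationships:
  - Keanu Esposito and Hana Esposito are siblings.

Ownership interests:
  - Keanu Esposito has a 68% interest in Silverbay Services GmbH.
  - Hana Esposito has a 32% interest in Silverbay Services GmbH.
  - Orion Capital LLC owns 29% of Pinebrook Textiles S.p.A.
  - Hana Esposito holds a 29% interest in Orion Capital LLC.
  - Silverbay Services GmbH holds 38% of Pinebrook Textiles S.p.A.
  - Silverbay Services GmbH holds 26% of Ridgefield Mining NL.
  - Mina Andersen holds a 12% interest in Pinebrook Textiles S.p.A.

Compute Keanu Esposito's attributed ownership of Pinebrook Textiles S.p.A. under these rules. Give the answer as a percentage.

By sibling attribution (R2), Keanu Esposito is treated as also owning Hana Esposito's interest in Silverbay Services GmbH, giving 68% + 32% = 100%.
By sibling attribution (R2), Keanu Esposito is treated as owning Hana Esposito's 29% interest in Orion Capital LLC.
Chain via Silverbay Services GmbH (R1): 100% × 38% = 38% of Pinebrook Textiles S.p.A.
Chain via Orion Capital LLC (R1): 29% × 29% = 8.41% of Pinebrook Textiles S.p.A.
Aggregating (R3): 38% + 8.41% = 46.41%.

46.41%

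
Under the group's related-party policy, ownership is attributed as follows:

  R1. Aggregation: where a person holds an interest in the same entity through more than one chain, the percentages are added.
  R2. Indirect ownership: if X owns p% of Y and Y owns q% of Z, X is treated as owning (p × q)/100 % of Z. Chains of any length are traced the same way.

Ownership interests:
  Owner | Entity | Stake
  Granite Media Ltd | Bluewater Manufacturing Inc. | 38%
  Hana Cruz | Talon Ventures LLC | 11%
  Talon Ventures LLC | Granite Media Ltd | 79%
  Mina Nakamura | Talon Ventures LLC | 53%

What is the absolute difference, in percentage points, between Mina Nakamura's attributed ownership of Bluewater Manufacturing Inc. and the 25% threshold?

Chain via Talon Ventures LLC → Granite Media Ltd (R2): 53% × 79% × 38% = 15.9106% of Bluewater Manufacturing Inc.
15.9106% falls short of the 25% threshold by 9.0894 percentage points.

9.0894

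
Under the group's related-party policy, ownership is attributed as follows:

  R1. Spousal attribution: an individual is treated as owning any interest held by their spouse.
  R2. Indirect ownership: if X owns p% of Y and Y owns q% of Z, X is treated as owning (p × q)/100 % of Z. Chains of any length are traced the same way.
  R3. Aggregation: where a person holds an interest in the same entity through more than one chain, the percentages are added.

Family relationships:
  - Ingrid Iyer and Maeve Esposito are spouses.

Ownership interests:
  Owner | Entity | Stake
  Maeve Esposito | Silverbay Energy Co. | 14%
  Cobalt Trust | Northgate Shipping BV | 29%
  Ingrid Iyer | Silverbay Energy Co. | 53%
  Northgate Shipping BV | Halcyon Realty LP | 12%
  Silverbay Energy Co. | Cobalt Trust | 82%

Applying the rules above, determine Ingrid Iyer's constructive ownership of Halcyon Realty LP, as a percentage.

By spousal attribution (R1), Ingrid Iyer is treated as also owning Maeve Esposito's interest in Silverbay Energy Co, giving 53% + 14% = 67%.
Chain via Silverbay Energy Co. → Cobalt Trust → Northgate Shipping BV (R2): 67% × 82% × 29% × 12% = 1.911912% of Halcyon Realty LP.

1.911912%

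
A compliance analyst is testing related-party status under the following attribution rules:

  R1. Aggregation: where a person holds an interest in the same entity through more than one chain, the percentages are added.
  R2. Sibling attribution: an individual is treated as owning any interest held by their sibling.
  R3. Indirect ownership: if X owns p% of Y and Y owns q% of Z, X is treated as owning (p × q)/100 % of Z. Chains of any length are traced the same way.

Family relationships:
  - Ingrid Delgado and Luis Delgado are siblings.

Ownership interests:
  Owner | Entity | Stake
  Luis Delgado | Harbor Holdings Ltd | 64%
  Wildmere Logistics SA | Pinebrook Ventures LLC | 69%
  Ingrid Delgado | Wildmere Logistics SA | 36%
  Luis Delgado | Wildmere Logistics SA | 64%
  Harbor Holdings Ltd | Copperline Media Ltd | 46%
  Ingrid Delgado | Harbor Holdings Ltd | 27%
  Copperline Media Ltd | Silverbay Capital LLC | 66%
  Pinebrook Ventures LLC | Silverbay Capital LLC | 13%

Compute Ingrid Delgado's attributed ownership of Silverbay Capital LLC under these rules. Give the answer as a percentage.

36.5976%

By sibling attribution (R2), Ingrid Delgado is treated as also owning Luis Delgado's interest in Wildmere Logistics SA, giving 36% + 64% = 100%.
By sibling attribution (R2), Ingrid Delgado is treated as also owning Luis Delgado's interest in Harbor Holdings Ltd, giving 27% + 64% = 91%.
Chain via Wildmere Logistics SA → Pinebrook Ventures LLC (R3): 100% × 69% × 13% = 8.97% of Silverbay Capital LLC.
Chain via Harbor Holdings Ltd → Copperline Media Ltd (R3): 91% × 46% × 66% = 27.6276% of Silverbay Capital LLC.
Aggregating (R1): 8.97% + 27.6276% = 36.5976%.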